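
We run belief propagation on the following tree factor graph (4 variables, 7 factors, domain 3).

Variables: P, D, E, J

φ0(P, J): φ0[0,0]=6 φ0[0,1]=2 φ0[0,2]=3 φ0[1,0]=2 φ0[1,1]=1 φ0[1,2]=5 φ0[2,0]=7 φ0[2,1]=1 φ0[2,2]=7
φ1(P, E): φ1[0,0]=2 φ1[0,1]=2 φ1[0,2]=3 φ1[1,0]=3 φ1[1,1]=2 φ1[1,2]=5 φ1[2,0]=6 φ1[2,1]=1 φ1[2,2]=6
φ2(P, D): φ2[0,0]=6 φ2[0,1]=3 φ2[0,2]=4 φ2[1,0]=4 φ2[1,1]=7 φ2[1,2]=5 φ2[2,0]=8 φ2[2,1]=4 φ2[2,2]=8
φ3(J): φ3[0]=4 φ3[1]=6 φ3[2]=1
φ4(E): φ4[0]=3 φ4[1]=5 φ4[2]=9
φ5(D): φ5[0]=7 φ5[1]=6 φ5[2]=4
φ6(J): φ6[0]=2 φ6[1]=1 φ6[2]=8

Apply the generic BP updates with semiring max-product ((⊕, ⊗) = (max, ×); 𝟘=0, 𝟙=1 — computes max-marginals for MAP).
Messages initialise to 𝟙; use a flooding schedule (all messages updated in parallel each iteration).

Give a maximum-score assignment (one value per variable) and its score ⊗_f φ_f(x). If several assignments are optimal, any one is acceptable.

assignment: (P=2, D=0, E=2, J=0); score = 169344

init: all messages = 𝟙 over 3 values
r1 m[φ0→P] = [6, 5, 7]
r1 m[φ0→J] = [7, 2, 7]
r1 m[φ1→P] = [3, 5, 6]
r1 m[φ1→E] = [6, 2, 6]
r1 m[φ2→P] = [6, 7, 8]
r1 m[φ2→D] = [8, 7, 8]
r1 m[φ3→J] = [4, 6, 1]
r1 m[φ4→E] = [3, 5, 9]
r1 m[φ5→D] = [7, 6, 4]
r1 m[φ6→J] = [2, 1, 8]
r1 m[P→φ0] = [1, 1, 1]
r1 m[P→φ1] = [1, 1, 1]
r1 m[P→φ2] = [1, 1, 1]
r1 m[D→φ2] = [1, 1, 1]
r1 m[D→φ5] = [1, 1, 1]
r1 m[E→φ1] = [1, 1, 1]
r1 m[E→φ4] = [1, 1, 1]
r1 m[J→φ0] = [1, 1, 1]
r1 m[J→φ3] = [1, 1, 1]
r1 m[J→φ6] = [1, 1, 1]
r2 m[φ0→P] = [6, 5, 7]
r2 m[φ0→J] = [7, 2, 7]
r2 m[φ1→P] = [3, 5, 6]
r2 m[φ1→E] = [6, 2, 6]
r2 m[φ2→P] = [6, 7, 8]
r2 m[φ2→D] = [8, 7, 8]
r2 m[φ3→J] = [4, 6, 1]
r2 m[φ4→E] = [3, 5, 9]
r2 m[φ5→D] = [7, 6, 4]
r2 m[φ6→J] = [2, 1, 8]
r2 m[P→φ0] = [18, 35, 48]
r2 m[P→φ1] = [36, 35, 56]
r2 m[P→φ2] = [18, 25, 42]
r2 m[D→φ2] = [7, 6, 4]
r2 m[D→φ5] = [8, 7, 8]
r2 m[E→φ1] = [3, 5, 9]
r2 m[E→φ4] = [6, 2, 6]
r2 m[J→φ0] = [8, 6, 8]
r2 m[J→φ3] = [14, 2, 56]
r2 m[J→φ6] = [28, 12, 7]
r3 m[φ0→P] = [48, 40, 56]
r3 m[φ0→J] = [336, 48, 336]
r3 m[φ1→P] = [27, 45, 54]
r3 m[φ1→E] = [336, 72, 336]
r3 m[φ2→P] = [42, 42, 56]
r3 m[φ2→D] = [336, 175, 336]
r3 m[φ3→J] = [4, 6, 1]
r3 m[φ4→E] = [3, 5, 9]
r3 m[φ5→D] = [7, 6, 4]
r3 m[φ6→J] = [2, 1, 8]
r3 m[P→φ0] = [18, 35, 48]
r3 m[P→φ1] = [36, 35, 56]
r3 m[P→φ2] = [18, 25, 42]
r3 m[D→φ2] = [7, 6, 4]
r3 m[D→φ5] = [8, 7, 8]
r3 m[E→φ1] = [3, 5, 9]
r3 m[E→φ4] = [6, 2, 6]
r3 m[J→φ0] = [8, 6, 8]
r3 m[J→φ3] = [14, 2, 56]
r3 m[J→φ6] = [28, 12, 7]
r4 m[φ0→P] = [48, 40, 56]
r4 m[φ0→J] = [336, 48, 336]
r4 m[φ1→P] = [27, 45, 54]
r4 m[φ1→E] = [336, 72, 336]
r4 m[φ2→P] = [42, 42, 56]
r4 m[φ2→D] = [336, 175, 336]
r4 m[φ3→J] = [4, 6, 1]
r4 m[φ4→E] = [3, 5, 9]
r4 m[φ5→D] = [7, 6, 4]
r4 m[φ6→J] = [2, 1, 8]
r4 m[P→φ0] = [1134, 1890, 3024]
r4 m[P→φ1] = [2016, 1680, 3136]
r4 m[P→φ2] = [1296, 1800, 3024]
r4 m[D→φ2] = [7, 6, 4]
r4 m[D→φ5] = [336, 175, 336]
r4 m[E→φ1] = [3, 5, 9]
r4 m[E→φ4] = [336, 72, 336]
r4 m[J→φ0] = [8, 6, 8]
r4 m[J→φ3] = [672, 48, 2688]
r4 m[J→φ6] = [1344, 288, 336]
r5 m[φ0→P] = [48, 40, 56]
r5 m[φ0→J] = [21168, 3024, 21168]
r5 m[φ1→P] = [27, 45, 54]
r5 m[φ1→E] = [18816, 4032, 18816]
r5 m[φ2→P] = [42, 42, 56]
r5 m[φ2→D] = [24192, 12600, 24192]
r5 m[φ3→J] = [4, 6, 1]
r5 m[φ4→E] = [3, 5, 9]
r5 m[φ5→D] = [7, 6, 4]
r5 m[φ6→J] = [2, 1, 8]
r5 m[P→φ0] = [1134, 1890, 3024]
r5 m[P→φ1] = [2016, 1680, 3136]
r5 m[P→φ2] = [1296, 1800, 3024]
r5 m[D→φ2] = [7, 6, 4]
r5 m[D→φ5] = [336, 175, 336]
r5 m[E→φ1] = [3, 5, 9]
r5 m[E→φ4] = [336, 72, 336]
r5 m[J→φ0] = [8, 6, 8]
r5 m[J→φ3] = [672, 48, 2688]
r5 m[J→φ6] = [1344, 288, 336]
r6 m[φ0→P] = [48, 40, 56]
r6 m[φ0→J] = [21168, 3024, 21168]
r6 m[φ1→P] = [27, 45, 54]
r6 m[φ1→E] = [18816, 4032, 18816]
r6 m[φ2→P] = [42, 42, 56]
r6 m[φ2→D] = [24192, 12600, 24192]
r6 m[φ3→J] = [4, 6, 1]
r6 m[φ4→E] = [3, 5, 9]
r6 m[φ5→D] = [7, 6, 4]
r6 m[φ6→J] = [2, 1, 8]
r6 m[P→φ0] = [1134, 1890, 3024]
r6 m[P→φ1] = [2016, 1680, 3136]
r6 m[P→φ2] = [1296, 1800, 3024]
r6 m[D→φ2] = [7, 6, 4]
r6 m[D→φ5] = [24192, 12600, 24192]
r6 m[E→φ1] = [3, 5, 9]
r6 m[E→φ4] = [18816, 4032, 18816]
r6 m[J→φ0] = [8, 6, 8]
r6 m[J→φ3] = [42336, 3024, 169344]
r6 m[J→φ6] = [84672, 18144, 21168]
r7 m[φ0→P] = [48, 40, 56]
r7 m[φ0→J] = [21168, 3024, 21168]
r7 m[φ1→P] = [27, 45, 54]
r7 m[φ1→E] = [18816, 4032, 18816]
r7 m[φ2→P] = [42, 42, 56]
r7 m[φ2→D] = [24192, 12600, 24192]
r7 m[φ3→J] = [4, 6, 1]
r7 m[φ4→E] = [3, 5, 9]
r7 m[φ5→D] = [7, 6, 4]
r7 m[φ6→J] = [2, 1, 8]
r7 m[P→φ0] = [1134, 1890, 3024]
r7 m[P→φ1] = [2016, 1680, 3136]
r7 m[P→φ2] = [1296, 1800, 3024]
r7 m[D→φ2] = [7, 6, 4]
r7 m[D→φ5] = [24192, 12600, 24192]
r7 m[E→φ1] = [3, 5, 9]
r7 m[E→φ4] = [18816, 4032, 18816]
r7 m[J→φ0] = [8, 6, 8]
r7 m[J→φ3] = [42336, 3024, 169344]
r7 m[J→φ6] = [84672, 18144, 21168]
fixed point reached at round 7
traceback from P: (P=2, D=0, E=2, J=0), score=169344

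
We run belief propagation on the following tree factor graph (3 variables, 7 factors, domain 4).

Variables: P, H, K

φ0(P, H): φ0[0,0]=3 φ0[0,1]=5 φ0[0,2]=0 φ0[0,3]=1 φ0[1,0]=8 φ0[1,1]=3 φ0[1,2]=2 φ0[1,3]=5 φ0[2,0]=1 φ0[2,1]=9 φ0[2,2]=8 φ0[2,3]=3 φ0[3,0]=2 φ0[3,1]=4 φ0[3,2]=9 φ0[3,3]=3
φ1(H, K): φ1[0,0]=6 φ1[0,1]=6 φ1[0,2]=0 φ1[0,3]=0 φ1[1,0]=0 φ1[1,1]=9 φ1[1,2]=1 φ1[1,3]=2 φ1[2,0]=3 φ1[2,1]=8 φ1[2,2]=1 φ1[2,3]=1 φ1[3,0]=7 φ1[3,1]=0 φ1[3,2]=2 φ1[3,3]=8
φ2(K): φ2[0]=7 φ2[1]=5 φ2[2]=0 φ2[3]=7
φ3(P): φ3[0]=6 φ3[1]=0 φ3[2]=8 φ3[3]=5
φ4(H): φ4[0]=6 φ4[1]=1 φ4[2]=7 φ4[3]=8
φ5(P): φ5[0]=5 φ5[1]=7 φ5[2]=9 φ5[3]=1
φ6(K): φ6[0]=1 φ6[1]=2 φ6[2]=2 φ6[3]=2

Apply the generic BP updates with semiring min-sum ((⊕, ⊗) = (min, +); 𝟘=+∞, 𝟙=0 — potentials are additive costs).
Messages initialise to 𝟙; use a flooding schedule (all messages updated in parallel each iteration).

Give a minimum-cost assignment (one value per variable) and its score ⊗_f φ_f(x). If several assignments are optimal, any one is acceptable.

init: all messages = 𝟙 over 4 values
r1 m[φ0→P] = [0, 2, 1, 2]
r1 m[φ0→H] = [1, 3, 0, 1]
r1 m[φ1→H] = [0, 0, 1, 0]
r1 m[φ1→K] = [0, 0, 0, 0]
r1 m[φ2→K] = [7, 5, 0, 7]
r1 m[φ3→P] = [6, 0, 8, 5]
r1 m[φ4→H] = [6, 1, 7, 8]
r1 m[φ5→P] = [5, 7, 9, 1]
r1 m[φ6→K] = [1, 2, 2, 2]
r1 m[P→φ0] = [0, 0, 0, 0]
r1 m[P→φ3] = [0, 0, 0, 0]
r1 m[P→φ5] = [0, 0, 0, 0]
r1 m[H→φ0] = [0, 0, 0, 0]
r1 m[H→φ1] = [0, 0, 0, 0]
r1 m[H→φ4] = [0, 0, 0, 0]
r1 m[K→φ1] = [0, 0, 0, 0]
r1 m[K→φ2] = [0, 0, 0, 0]
r1 m[K→φ6] = [0, 0, 0, 0]
r2 m[φ0→P] = [0, 2, 1, 2]
r2 m[φ0→H] = [1, 3, 0, 1]
r2 m[φ1→H] = [0, 0, 1, 0]
r2 m[φ1→K] = [0, 0, 0, 0]
r2 m[φ2→K] = [7, 5, 0, 7]
r2 m[φ3→P] = [6, 0, 8, 5]
r2 m[φ4→H] = [6, 1, 7, 8]
r2 m[φ5→P] = [5, 7, 9, 1]
r2 m[φ6→K] = [1, 2, 2, 2]
r2 m[P→φ0] = [11, 7, 17, 6]
r2 m[P→φ3] = [5, 9, 10, 3]
r2 m[P→φ5] = [6, 2, 9, 7]
r2 m[H→φ0] = [6, 1, 8, 8]
r2 m[H→φ1] = [7, 4, 7, 9]
r2 m[H→φ4] = [1, 3, 1, 1]
r2 m[K→φ1] = [8, 7, 2, 9]
r2 m[K→φ2] = [1, 2, 2, 2]
r2 m[K→φ6] = [7, 5, 0, 7]
r3 m[φ0→P] = [6, 4, 7, 5]
r3 m[φ0→H] = [8, 10, 9, 9]
r3 m[φ1→H] = [2, 3, 3, 4]
r3 m[φ1→K] = [4, 9, 5, 6]
r3 m[φ2→K] = [7, 5, 0, 7]
r3 m[φ3→P] = [6, 0, 8, 5]
r3 m[φ4→H] = [6, 1, 7, 8]
r3 m[φ5→P] = [5, 7, 9, 1]
r3 m[φ6→K] = [1, 2, 2, 2]
r3 m[P→φ0] = [11, 7, 17, 6]
r3 m[P→φ3] = [5, 9, 10, 3]
r3 m[P→φ5] = [6, 2, 9, 7]
r3 m[H→φ0] = [6, 1, 8, 8]
r3 m[H→φ1] = [7, 4, 7, 9]
r3 m[H→φ4] = [1, 3, 1, 1]
r3 m[K→φ1] = [8, 7, 2, 9]
r3 m[K→φ2] = [1, 2, 2, 2]
r3 m[K→φ6] = [7, 5, 0, 7]
r4 m[φ0→P] = [6, 4, 7, 5]
r4 m[φ0→H] = [8, 10, 9, 9]
r4 m[φ1→H] = [2, 3, 3, 4]
r4 m[φ1→K] = [4, 9, 5, 6]
r4 m[φ2→K] = [7, 5, 0, 7]
r4 m[φ3→P] = [6, 0, 8, 5]
r4 m[φ4→H] = [6, 1, 7, 8]
r4 m[φ5→P] = [5, 7, 9, 1]
r4 m[φ6→K] = [1, 2, 2, 2]
r4 m[P→φ0] = [11, 7, 17, 6]
r4 m[P→φ3] = [11, 11, 16, 6]
r4 m[P→φ5] = [12, 4, 15, 10]
r4 m[H→φ0] = [8, 4, 10, 12]
r4 m[H→φ1] = [14, 11, 16, 17]
r4 m[H→φ4] = [10, 13, 12, 13]
r4 m[K→φ1] = [8, 7, 2, 9]
r4 m[K→φ2] = [5, 11, 7, 8]
r4 m[K→φ6] = [11, 14, 5, 13]
r5 m[φ0→P] = [9, 7, 9, 8]
r5 m[φ0→H] = [8, 10, 9, 9]
r5 m[φ1→H] = [2, 3, 3, 4]
r5 m[φ1→K] = [11, 17, 12, 13]
r5 m[φ2→K] = [7, 5, 0, 7]
r5 m[φ3→P] = [6, 0, 8, 5]
r5 m[φ4→H] = [6, 1, 7, 8]
r5 m[φ5→P] = [5, 7, 9, 1]
r5 m[φ6→K] = [1, 2, 2, 2]
r5 m[P→φ0] = [11, 7, 17, 6]
r5 m[P→φ3] = [11, 11, 16, 6]
r5 m[P→φ5] = [12, 4, 15, 10]
r5 m[H→φ0] = [8, 4, 10, 12]
r5 m[H→φ1] = [14, 11, 16, 17]
r5 m[H→φ4] = [10, 13, 12, 13]
r5 m[K→φ1] = [8, 7, 2, 9]
r5 m[K→φ2] = [5, 11, 7, 8]
r5 m[K→φ6] = [11, 14, 5, 13]
r6 m[φ0→P] = [9, 7, 9, 8]
r6 m[φ0→H] = [8, 10, 9, 9]
r6 m[φ1→H] = [2, 3, 3, 4]
r6 m[φ1→K] = [11, 17, 12, 13]
r6 m[φ2→K] = [7, 5, 0, 7]
r6 m[φ3→P] = [6, 0, 8, 5]
r6 m[φ4→H] = [6, 1, 7, 8]
r6 m[φ5→P] = [5, 7, 9, 1]
r6 m[φ6→K] = [1, 2, 2, 2]
r6 m[P→φ0] = [11, 7, 17, 6]
r6 m[P→φ3] = [14, 14, 18, 9]
r6 m[P→φ5] = [15, 7, 17, 13]
r6 m[H→φ0] = [8, 4, 10, 12]
r6 m[H→φ1] = [14, 11, 16, 17]
r6 m[H→φ4] = [10, 13, 12, 13]
r6 m[K→φ1] = [8, 7, 2, 9]
r6 m[K→φ2] = [12, 19, 14, 15]
r6 m[K→φ6] = [18, 22, 12, 20]
r7 m[φ0→P] = [9, 7, 9, 8]
r7 m[φ0→H] = [8, 10, 9, 9]
r7 m[φ1→H] = [2, 3, 3, 4]
r7 m[φ1→K] = [11, 17, 12, 13]
r7 m[φ2→K] = [7, 5, 0, 7]
r7 m[φ3→P] = [6, 0, 8, 5]
r7 m[φ4→H] = [6, 1, 7, 8]
r7 m[φ5→P] = [5, 7, 9, 1]
r7 m[φ6→K] = [1, 2, 2, 2]
r7 m[P→φ0] = [11, 7, 17, 6]
r7 m[P→φ3] = [14, 14, 18, 9]
r7 m[P→φ5] = [15, 7, 17, 13]
r7 m[H→φ0] = [8, 4, 10, 12]
r7 m[H→φ1] = [14, 11, 16, 17]
r7 m[H→φ4] = [10, 13, 12, 13]
r7 m[K→φ1] = [8, 7, 2, 9]
r7 m[K→φ2] = [12, 19, 14, 15]
r7 m[K→φ6] = [18, 22, 12, 20]
fixed point reached at round 7
traceback from P: (P=1, H=1, K=2), score=14

assignment: (P=1, H=1, K=2); score = 14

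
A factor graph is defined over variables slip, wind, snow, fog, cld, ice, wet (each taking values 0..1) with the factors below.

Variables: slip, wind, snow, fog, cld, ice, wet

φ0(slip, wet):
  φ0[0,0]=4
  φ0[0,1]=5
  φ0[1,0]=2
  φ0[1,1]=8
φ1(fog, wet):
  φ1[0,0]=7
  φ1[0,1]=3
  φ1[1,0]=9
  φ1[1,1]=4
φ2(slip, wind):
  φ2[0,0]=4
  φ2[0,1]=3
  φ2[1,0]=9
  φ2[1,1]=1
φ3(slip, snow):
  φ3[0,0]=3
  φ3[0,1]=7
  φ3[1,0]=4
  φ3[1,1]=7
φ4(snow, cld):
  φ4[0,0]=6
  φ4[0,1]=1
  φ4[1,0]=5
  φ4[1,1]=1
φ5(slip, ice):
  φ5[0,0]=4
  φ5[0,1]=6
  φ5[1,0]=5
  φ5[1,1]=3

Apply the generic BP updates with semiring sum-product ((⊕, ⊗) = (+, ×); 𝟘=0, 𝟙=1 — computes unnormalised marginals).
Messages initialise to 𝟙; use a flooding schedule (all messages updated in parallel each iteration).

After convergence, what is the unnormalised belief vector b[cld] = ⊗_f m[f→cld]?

init: all messages = 𝟙 over 2 values
r1 m[φ0→slip] = [9, 10]
r1 m[φ0→wet] = [6, 13]
r1 m[φ1→fog] = [10, 13]
r1 m[φ1→wet] = [16, 7]
r1 m[φ2→slip] = [7, 10]
r1 m[φ2→wind] = [13, 4]
r1 m[φ3→slip] = [10, 11]
r1 m[φ3→snow] = [7, 14]
r1 m[φ4→snow] = [7, 6]
r1 m[φ4→cld] = [11, 2]
r1 m[φ5→slip] = [10, 8]
r1 m[φ5→ice] = [9, 9]
r1 m[slip→φ0] = [1, 1]
r1 m[slip→φ2] = [1, 1]
r1 m[slip→φ3] = [1, 1]
r1 m[slip→φ5] = [1, 1]
r1 m[wind→φ2] = [1, 1]
r1 m[snow→φ3] = [1, 1]
r1 m[snow→φ4] = [1, 1]
r1 m[fog→φ1] = [1, 1]
r1 m[cld→φ4] = [1, 1]
r1 m[ice→φ5] = [1, 1]
r1 m[wet→φ0] = [1, 1]
r1 m[wet→φ1] = [1, 1]
r2 m[φ0→slip] = [9, 10]
r2 m[φ0→wet] = [6, 13]
r2 m[φ1→fog] = [10, 13]
r2 m[φ1→wet] = [16, 7]
r2 m[φ2→slip] = [7, 10]
r2 m[φ2→wind] = [13, 4]
r2 m[φ3→slip] = [10, 11]
r2 m[φ3→snow] = [7, 14]
r2 m[φ4→snow] = [7, 6]
r2 m[φ4→cld] = [11, 2]
r2 m[φ5→slip] = [10, 8]
r2 m[φ5→ice] = [9, 9]
r2 m[slip→φ0] = [700, 880]
r2 m[slip→φ2] = [900, 880]
r2 m[slip→φ3] = [630, 800]
r2 m[slip→φ5] = [630, 1100]
r2 m[wind→φ2] = [1, 1]
r2 m[snow→φ3] = [7, 6]
r2 m[snow→φ4] = [7, 14]
r2 m[fog→φ1] = [1, 1]
r2 m[cld→φ4] = [1, 1]
r2 m[ice→φ5] = [1, 1]
r2 m[wet→φ0] = [16, 7]
r2 m[wet→φ1] = [6, 13]
r3 m[φ0→slip] = [99, 88]
r3 m[φ0→wet] = [4560, 10540]
r3 m[φ1→fog] = [81, 106]
r3 m[φ1→wet] = [16, 7]
r3 m[φ2→slip] = [7, 10]
r3 m[φ2→wind] = [11520, 3580]
r3 m[φ3→slip] = [63, 70]
r3 m[φ3→snow] = [5090, 10010]
r3 m[φ4→snow] = [7, 6]
r3 m[φ4→cld] = [112, 21]
r3 m[φ5→slip] = [10, 8]
r3 m[φ5→ice] = [8020, 7080]
r3 m[slip→φ0] = [700, 880]
r3 m[slip→φ2] = [900, 880]
r3 m[slip→φ3] = [630, 800]
r3 m[slip→φ5] = [630, 1100]
r3 m[wind→φ2] = [1, 1]
r3 m[snow→φ3] = [7, 6]
r3 m[snow→φ4] = [7, 14]
r3 m[fog→φ1] = [1, 1]
r3 m[cld→φ4] = [1, 1]
r3 m[ice→φ5] = [1, 1]
r3 m[wet→φ0] = [16, 7]
r3 m[wet→φ1] = [6, 13]
r4 m[φ0→slip] = [99, 88]
r4 m[φ0→wet] = [4560, 10540]
r4 m[φ1→fog] = [81, 106]
r4 m[φ1→wet] = [16, 7]
r4 m[φ2→slip] = [7, 10]
r4 m[φ2→wind] = [11520, 3580]
r4 m[φ3→slip] = [63, 70]
r4 m[φ3→snow] = [5090, 10010]
r4 m[φ4→snow] = [7, 6]
r4 m[φ4→cld] = [112, 21]
r4 m[φ5→slip] = [10, 8]
r4 m[φ5→ice] = [8020, 7080]
r4 m[slip→φ0] = [4410, 5600]
r4 m[slip→φ2] = [62370, 49280]
r4 m[slip→φ3] = [6930, 7040]
r4 m[slip→φ5] = [43659, 61600]
r4 m[wind→φ2] = [1, 1]
r4 m[snow→φ3] = [7, 6]
r4 m[snow→φ4] = [5090, 10010]
r4 m[fog→φ1] = [1, 1]
r4 m[cld→φ4] = [1, 1]
r4 m[ice→φ5] = [1, 1]
r4 m[wet→φ0] = [16, 7]
r4 m[wet→φ1] = [4560, 10540]
r5 m[φ0→slip] = [99, 88]
r5 m[φ0→wet] = [28840, 66850]
r5 m[φ1→fog] = [63540, 83200]
r5 m[φ1→wet] = [16, 7]
r5 m[φ2→slip] = [7, 10]
r5 m[φ2→wind] = [693000, 236390]
r5 m[φ3→slip] = [63, 70]
r5 m[φ3→snow] = [48950, 97790]
r5 m[φ4→snow] = [7, 6]
r5 m[φ4→cld] = [80590, 15100]
r5 m[φ5→slip] = [10, 8]
r5 m[φ5→ice] = [482636, 446754]
r5 m[slip→φ0] = [4410, 5600]
r5 m[slip→φ2] = [62370, 49280]
r5 m[slip→φ3] = [6930, 7040]
r5 m[slip→φ5] = [43659, 61600]
r5 m[wind→φ2] = [1, 1]
r5 m[snow→φ3] = [7, 6]
r5 m[snow→φ4] = [5090, 10010]
r5 m[fog→φ1] = [1, 1]
r5 m[cld→φ4] = [1, 1]
r5 m[ice→φ5] = [1, 1]
r5 m[wet→φ0] = [16, 7]
r5 m[wet→φ1] = [4560, 10540]
r6 m[φ0→slip] = [99, 88]
r6 m[φ0→wet] = [28840, 66850]
r6 m[φ1→fog] = [63540, 83200]
r6 m[φ1→wet] = [16, 7]
r6 m[φ2→slip] = [7, 10]
r6 m[φ2→wind] = [693000, 236390]
r6 m[φ3→slip] = [63, 70]
r6 m[φ3→snow] = [48950, 97790]
r6 m[φ4→snow] = [7, 6]
r6 m[φ4→cld] = [80590, 15100]
r6 m[φ5→slip] = [10, 8]
r6 m[φ5→ice] = [482636, 446754]
r6 m[slip→φ0] = [4410, 5600]
r6 m[slip→φ2] = [62370, 49280]
r6 m[slip→φ3] = [6930, 7040]
r6 m[slip→φ5] = [43659, 61600]
r6 m[wind→φ2] = [1, 1]
r6 m[snow→φ3] = [7, 6]
r6 m[snow→φ4] = [48950, 97790]
r6 m[fog→φ1] = [1, 1]
r6 m[cld→φ4] = [1, 1]
r6 m[ice→φ5] = [1, 1]
r6 m[wet→φ0] = [16, 7]
r6 m[wet→φ1] = [28840, 66850]
r7 m[φ0→slip] = [99, 88]
r7 m[φ0→wet] = [28840, 66850]
r7 m[φ1→fog] = [402430, 526960]
r7 m[φ1→wet] = [16, 7]
r7 m[φ2→slip] = [7, 10]
r7 m[φ2→wind] = [693000, 236390]
r7 m[φ3→slip] = [63, 70]
r7 m[φ3→snow] = [48950, 97790]
r7 m[φ4→snow] = [7, 6]
r7 m[φ4→cld] = [782650, 146740]
r7 m[φ5→slip] = [10, 8]
r7 m[φ5→ice] = [482636, 446754]
r7 m[slip→φ0] = [4410, 5600]
r7 m[slip→φ2] = [62370, 49280]
r7 m[slip→φ3] = [6930, 7040]
r7 m[slip→φ5] = [43659, 61600]
r7 m[wind→φ2] = [1, 1]
r7 m[snow→φ3] = [7, 6]
r7 m[snow→φ4] = [48950, 97790]
r7 m[fog→φ1] = [1, 1]
r7 m[cld→φ4] = [1, 1]
r7 m[ice→φ5] = [1, 1]
r7 m[wet→φ0] = [16, 7]
r7 m[wet→φ1] = [28840, 66850]
r8 m[φ0→slip] = [99, 88]
r8 m[φ0→wet] = [28840, 66850]
r8 m[φ1→fog] = [402430, 526960]
r8 m[φ1→wet] = [16, 7]
r8 m[φ2→slip] = [7, 10]
r8 m[φ2→wind] = [693000, 236390]
r8 m[φ3→slip] = [63, 70]
r8 m[φ3→snow] = [48950, 97790]
r8 m[φ4→snow] = [7, 6]
r8 m[φ4→cld] = [782650, 146740]
r8 m[φ5→slip] = [10, 8]
r8 m[φ5→ice] = [482636, 446754]
r8 m[slip→φ0] = [4410, 5600]
r8 m[slip→φ2] = [62370, 49280]
r8 m[slip→φ3] = [6930, 7040]
r8 m[slip→φ5] = [43659, 61600]
r8 m[wind→φ2] = [1, 1]
r8 m[snow→φ3] = [7, 6]
r8 m[snow→φ4] = [48950, 97790]
r8 m[fog→φ1] = [1, 1]
r8 m[cld→φ4] = [1, 1]
r8 m[ice→φ5] = [1, 1]
r8 m[wet→φ0] = [16, 7]
r8 m[wet→φ1] = [28840, 66850]
fixed point reached at round 8
b[cld] = ⊗ incoming = [782650, 146740]

b[cld] = [782650, 146740]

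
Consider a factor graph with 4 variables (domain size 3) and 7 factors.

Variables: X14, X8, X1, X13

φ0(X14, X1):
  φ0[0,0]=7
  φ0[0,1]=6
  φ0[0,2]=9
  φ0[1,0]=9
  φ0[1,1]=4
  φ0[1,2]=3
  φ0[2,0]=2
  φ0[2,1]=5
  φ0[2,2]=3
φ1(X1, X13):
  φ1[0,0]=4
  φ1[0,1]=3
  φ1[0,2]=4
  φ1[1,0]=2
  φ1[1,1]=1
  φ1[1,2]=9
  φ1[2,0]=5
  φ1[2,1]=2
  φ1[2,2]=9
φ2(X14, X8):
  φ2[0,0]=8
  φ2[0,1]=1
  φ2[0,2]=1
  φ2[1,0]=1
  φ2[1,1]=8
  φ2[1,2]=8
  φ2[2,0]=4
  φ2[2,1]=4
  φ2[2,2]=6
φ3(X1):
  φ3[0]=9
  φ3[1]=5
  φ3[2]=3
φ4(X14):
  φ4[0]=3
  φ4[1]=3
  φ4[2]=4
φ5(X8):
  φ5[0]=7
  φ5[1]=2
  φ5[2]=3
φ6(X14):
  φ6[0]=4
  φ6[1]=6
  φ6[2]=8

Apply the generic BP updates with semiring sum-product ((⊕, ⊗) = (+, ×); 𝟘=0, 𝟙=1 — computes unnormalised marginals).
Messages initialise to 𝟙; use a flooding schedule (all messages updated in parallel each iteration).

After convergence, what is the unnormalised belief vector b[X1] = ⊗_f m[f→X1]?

b[X1] = [1603206, 984960, 686880]

init: all messages = 𝟙 over 3 values
r1 m[φ0→X14] = [22, 16, 10]
r1 m[φ0→X1] = [18, 15, 15]
r1 m[φ1→X1] = [11, 12, 16]
r1 m[φ1→X13] = [11, 6, 22]
r1 m[φ2→X14] = [10, 17, 14]
r1 m[φ2→X8] = [13, 13, 15]
r1 m[φ3→X1] = [9, 5, 3]
r1 m[φ4→X14] = [3, 3, 4]
r1 m[φ5→X8] = [7, 2, 3]
r1 m[φ6→X14] = [4, 6, 8]
r1 m[X14→φ0] = [1, 1, 1]
r1 m[X14→φ2] = [1, 1, 1]
r1 m[X14→φ4] = [1, 1, 1]
r1 m[X14→φ6] = [1, 1, 1]
r1 m[X8→φ2] = [1, 1, 1]
r1 m[X8→φ5] = [1, 1, 1]
r1 m[X1→φ0] = [1, 1, 1]
r1 m[X1→φ1] = [1, 1, 1]
r1 m[X1→φ3] = [1, 1, 1]
r1 m[X13→φ1] = [1, 1, 1]
r2 m[φ0→X14] = [22, 16, 10]
r2 m[φ0→X1] = [18, 15, 15]
r2 m[φ1→X1] = [11, 12, 16]
r2 m[φ1→X13] = [11, 6, 22]
r2 m[φ2→X14] = [10, 17, 14]
r2 m[φ2→X8] = [13, 13, 15]
r2 m[φ3→X1] = [9, 5, 3]
r2 m[φ4→X14] = [3, 3, 4]
r2 m[φ5→X8] = [7, 2, 3]
r2 m[φ6→X14] = [4, 6, 8]
r2 m[X14→φ0] = [120, 306, 448]
r2 m[X14→φ2] = [264, 288, 320]
r2 m[X14→φ4] = [880, 1632, 1120]
r2 m[X14→φ6] = [660, 816, 560]
r2 m[X8→φ2] = [7, 2, 3]
r2 m[X8→φ5] = [13, 13, 15]
r2 m[X1→φ0] = [99, 60, 48]
r2 m[X1→φ1] = [162, 75, 45]
r2 m[X1→φ3] = [198, 180, 240]
r2 m[X13→φ1] = [1, 1, 1]
r3 m[φ0→X14] = [1485, 1275, 642]
r3 m[φ0→X1] = [4490, 4184, 3342]
r3 m[φ1→X1] = [11, 12, 16]
r3 m[φ1→X13] = [1023, 651, 1728]
r3 m[φ2→X14] = [61, 47, 54]
r3 m[φ2→X8] = [3680, 3848, 4488]
r3 m[φ3→X1] = [9, 5, 3]
r3 m[φ4→X14] = [3, 3, 4]
r3 m[φ5→X8] = [7, 2, 3]
r3 m[φ6→X14] = [4, 6, 8]
r3 m[X14→φ0] = [120, 306, 448]
r3 m[X14→φ2] = [264, 288, 320]
r3 m[X14→φ4] = [880, 1632, 1120]
r3 m[X14→φ6] = [660, 816, 560]
r3 m[X8→φ2] = [7, 2, 3]
r3 m[X8→φ5] = [13, 13, 15]
r3 m[X1→φ0] = [99, 60, 48]
r3 m[X1→φ1] = [162, 75, 45]
r3 m[X1→φ3] = [198, 180, 240]
r3 m[X13→φ1] = [1, 1, 1]
r4 m[φ0→X14] = [1485, 1275, 642]
r4 m[φ0→X1] = [4490, 4184, 3342]
r4 m[φ1→X1] = [11, 12, 16]
r4 m[φ1→X13] = [1023, 651, 1728]
r4 m[φ2→X14] = [61, 47, 54]
r4 m[φ2→X8] = [3680, 3848, 4488]
r4 m[φ3→X1] = [9, 5, 3]
r4 m[φ4→X14] = [3, 3, 4]
r4 m[φ5→X8] = [7, 2, 3]
r4 m[φ6→X14] = [4, 6, 8]
r4 m[X14→φ0] = [732, 846, 1728]
r4 m[X14→φ2] = [17820, 22950, 20544]
r4 m[X14→φ4] = [362340, 359550, 277344]
r4 m[X14→φ6] = [271755, 179775, 138672]
r4 m[X8→φ2] = [7, 2, 3]
r4 m[X8→φ5] = [3680, 3848, 4488]
r4 m[X1→φ0] = [99, 60, 48]
r4 m[X1→φ1] = [40410, 20920, 10026]
r4 m[X1→φ3] = [49390, 50208, 53472]
r4 m[X13→φ1] = [1, 1, 1]
r5 m[φ0→X14] = [1485, 1275, 642]
r5 m[φ0→X1] = [16194, 16416, 14310]
r5 m[φ1→X1] = [11, 12, 16]
r5 m[φ1→X13] = [253610, 162202, 440154]
r5 m[φ2→X14] = [61, 47, 54]
r5 m[φ2→X8] = [247686, 283596, 324684]
r5 m[φ3→X1] = [9, 5, 3]
r5 m[φ4→X14] = [3, 3, 4]
r5 m[φ5→X8] = [7, 2, 3]
r5 m[φ6→X14] = [4, 6, 8]
r5 m[X14→φ0] = [732, 846, 1728]
r5 m[X14→φ2] = [17820, 22950, 20544]
r5 m[X14→φ4] = [362340, 359550, 277344]
r5 m[X14→φ6] = [271755, 179775, 138672]
r5 m[X8→φ2] = [7, 2, 3]
r5 m[X8→φ5] = [3680, 3848, 4488]
r5 m[X1→φ0] = [99, 60, 48]
r5 m[X1→φ1] = [40410, 20920, 10026]
r5 m[X1→φ3] = [49390, 50208, 53472]
r5 m[X13→φ1] = [1, 1, 1]
r6 m[φ0→X14] = [1485, 1275, 642]
r6 m[φ0→X1] = [16194, 16416, 14310]
r6 m[φ1→X1] = [11, 12, 16]
r6 m[φ1→X13] = [253610, 162202, 440154]
r6 m[φ2→X14] = [61, 47, 54]
r6 m[φ2→X8] = [247686, 283596, 324684]
r6 m[φ3→X1] = [9, 5, 3]
r6 m[φ4→X14] = [3, 3, 4]
r6 m[φ5→X8] = [7, 2, 3]
r6 m[φ6→X14] = [4, 6, 8]
r6 m[X14→φ0] = [732, 846, 1728]
r6 m[X14→φ2] = [17820, 22950, 20544]
r6 m[X14→φ4] = [362340, 359550, 277344]
r6 m[X14→φ6] = [271755, 179775, 138672]
r6 m[X8→φ2] = [7, 2, 3]
r6 m[X8→φ5] = [247686, 283596, 324684]
r6 m[X1→φ0] = [99, 60, 48]
r6 m[X1→φ1] = [145746, 82080, 42930]
r6 m[X1→φ3] = [178134, 196992, 228960]
r6 m[X13→φ1] = [1, 1, 1]
r7 m[φ0→X14] = [1485, 1275, 642]
r7 m[φ0→X1] = [16194, 16416, 14310]
r7 m[φ1→X1] = [11, 12, 16]
r7 m[φ1→X13] = [961794, 605178, 1708074]
r7 m[φ2→X14] = [61, 47, 54]
r7 m[φ2→X8] = [247686, 283596, 324684]
r7 m[φ3→X1] = [9, 5, 3]
r7 m[φ4→X14] = [3, 3, 4]
r7 m[φ5→X8] = [7, 2, 3]
r7 m[φ6→X14] = [4, 6, 8]
r7 m[X14→φ0] = [732, 846, 1728]
r7 m[X14→φ2] = [17820, 22950, 20544]
r7 m[X14→φ4] = [362340, 359550, 277344]
r7 m[X14→φ6] = [271755, 179775, 138672]
r7 m[X8→φ2] = [7, 2, 3]
r7 m[X8→φ5] = [247686, 283596, 324684]
r7 m[X1→φ0] = [99, 60, 48]
r7 m[X1→φ1] = [145746, 82080, 42930]
r7 m[X1→φ3] = [178134, 196992, 228960]
r7 m[X13→φ1] = [1, 1, 1]
r8 m[φ0→X14] = [1485, 1275, 642]
r8 m[φ0→X1] = [16194, 16416, 14310]
r8 m[φ1→X1] = [11, 12, 16]
r8 m[φ1→X13] = [961794, 605178, 1708074]
r8 m[φ2→X14] = [61, 47, 54]
r8 m[φ2→X8] = [247686, 283596, 324684]
r8 m[φ3→X1] = [9, 5, 3]
r8 m[φ4→X14] = [3, 3, 4]
r8 m[φ5→X8] = [7, 2, 3]
r8 m[φ6→X14] = [4, 6, 8]
r8 m[X14→φ0] = [732, 846, 1728]
r8 m[X14→φ2] = [17820, 22950, 20544]
r8 m[X14→φ4] = [362340, 359550, 277344]
r8 m[X14→φ6] = [271755, 179775, 138672]
r8 m[X8→φ2] = [7, 2, 3]
r8 m[X8→φ5] = [247686, 283596, 324684]
r8 m[X1→φ0] = [99, 60, 48]
r8 m[X1→φ1] = [145746, 82080, 42930]
r8 m[X1→φ3] = [178134, 196992, 228960]
r8 m[X13→φ1] = [1, 1, 1]
fixed point reached at round 8
b[X1] = ⊗ incoming = [1603206, 984960, 686880]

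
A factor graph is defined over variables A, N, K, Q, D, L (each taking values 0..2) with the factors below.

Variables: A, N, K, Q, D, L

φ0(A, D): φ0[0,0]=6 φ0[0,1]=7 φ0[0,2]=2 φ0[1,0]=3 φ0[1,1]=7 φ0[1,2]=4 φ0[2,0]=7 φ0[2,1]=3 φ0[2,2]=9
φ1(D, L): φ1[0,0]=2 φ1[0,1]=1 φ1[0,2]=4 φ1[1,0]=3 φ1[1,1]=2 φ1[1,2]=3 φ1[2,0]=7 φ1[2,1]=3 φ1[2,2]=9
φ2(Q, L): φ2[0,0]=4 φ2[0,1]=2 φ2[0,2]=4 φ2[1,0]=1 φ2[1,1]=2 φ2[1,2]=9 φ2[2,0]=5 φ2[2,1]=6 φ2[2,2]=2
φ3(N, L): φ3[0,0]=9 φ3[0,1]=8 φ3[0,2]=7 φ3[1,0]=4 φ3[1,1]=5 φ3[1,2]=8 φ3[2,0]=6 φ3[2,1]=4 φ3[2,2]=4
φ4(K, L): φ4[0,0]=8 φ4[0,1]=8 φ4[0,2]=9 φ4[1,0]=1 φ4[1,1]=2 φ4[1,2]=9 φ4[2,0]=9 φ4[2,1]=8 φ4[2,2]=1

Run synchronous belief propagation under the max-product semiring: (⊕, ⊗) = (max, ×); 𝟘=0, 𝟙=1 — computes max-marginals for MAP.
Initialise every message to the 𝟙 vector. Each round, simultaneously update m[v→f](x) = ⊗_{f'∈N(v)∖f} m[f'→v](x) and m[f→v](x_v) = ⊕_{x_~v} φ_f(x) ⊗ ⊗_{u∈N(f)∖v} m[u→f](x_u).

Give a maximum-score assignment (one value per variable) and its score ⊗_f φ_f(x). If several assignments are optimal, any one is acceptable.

init: all messages = 𝟙 over 3 values
r1 m[φ0→A] = [7, 7, 9]
r1 m[φ0→D] = [7, 7, 9]
r1 m[φ1→D] = [4, 3, 9]
r1 m[φ1→L] = [7, 3, 9]
r1 m[φ2→Q] = [4, 9, 6]
r1 m[φ2→L] = [5, 6, 9]
r1 m[φ3→N] = [9, 8, 6]
r1 m[φ3→L] = [9, 8, 8]
r1 m[φ4→K] = [9, 9, 9]
r1 m[φ4→L] = [9, 8, 9]
r1 m[A→φ0] = [1, 1, 1]
r1 m[N→φ3] = [1, 1, 1]
r1 m[K→φ4] = [1, 1, 1]
r1 m[Q→φ2] = [1, 1, 1]
r1 m[D→φ0] = [1, 1, 1]
r1 m[D→φ1] = [1, 1, 1]
r1 m[L→φ1] = [1, 1, 1]
r1 m[L→φ2] = [1, 1, 1]
r1 m[L→φ3] = [1, 1, 1]
r1 m[L→φ4] = [1, 1, 1]
r2 m[φ0→A] = [7, 7, 9]
r2 m[φ0→D] = [7, 7, 9]
r2 m[φ1→D] = [4, 3, 9]
r2 m[φ1→L] = [7, 3, 9]
r2 m[φ2→Q] = [4, 9, 6]
r2 m[φ2→L] = [5, 6, 9]
r2 m[φ3→N] = [9, 8, 6]
r2 m[φ3→L] = [9, 8, 8]
r2 m[φ4→K] = [9, 9, 9]
r2 m[φ4→L] = [9, 8, 9]
r2 m[A→φ0] = [1, 1, 1]
r2 m[N→φ3] = [1, 1, 1]
r2 m[K→φ4] = [1, 1, 1]
r2 m[Q→φ2] = [1, 1, 1]
r2 m[D→φ0] = [4, 3, 9]
r2 m[D→φ1] = [7, 7, 9]
r2 m[L→φ1] = [405, 384, 648]
r2 m[L→φ2] = [567, 192, 648]
r2 m[L→φ3] = [315, 144, 729]
r2 m[L→φ4] = [315, 144, 648]
r3 m[φ0→A] = [24, 36, 81]
r3 m[φ0→D] = [7, 7, 9]
r3 m[φ1→D] = [2592, 1944, 5832]
r3 m[φ1→L] = [63, 27, 81]
r3 m[φ2→Q] = [2592, 5832, 2835]
r3 m[φ2→L] = [5, 6, 9]
r3 m[φ3→N] = [5103, 5832, 2916]
r3 m[φ3→L] = [9, 8, 8]
r3 m[φ4→K] = [5832, 5832, 2835]
r3 m[φ4→L] = [9, 8, 9]
r3 m[A→φ0] = [1, 1, 1]
r3 m[N→φ3] = [1, 1, 1]
r3 m[K→φ4] = [1, 1, 1]
r3 m[Q→φ2] = [1, 1, 1]
r3 m[D→φ0] = [4, 3, 9]
r3 m[D→φ1] = [7, 7, 9]
r3 m[L→φ1] = [405, 384, 648]
r3 m[L→φ2] = [567, 192, 648]
r3 m[L→φ3] = [315, 144, 729]
r3 m[L→φ4] = [315, 144, 648]
r4 m[φ0→A] = [24, 36, 81]
r4 m[φ0→D] = [7, 7, 9]
r4 m[φ1→D] = [2592, 1944, 5832]
r4 m[φ1→L] = [63, 27, 81]
r4 m[φ2→Q] = [2592, 5832, 2835]
r4 m[φ2→L] = [5, 6, 9]
r4 m[φ3→N] = [5103, 5832, 2916]
r4 m[φ3→L] = [9, 8, 8]
r4 m[φ4→K] = [5832, 5832, 2835]
r4 m[φ4→L] = [9, 8, 9]
r4 m[A→φ0] = [1, 1, 1]
r4 m[N→φ3] = [1, 1, 1]
r4 m[K→φ4] = [1, 1, 1]
r4 m[Q→φ2] = [1, 1, 1]
r4 m[D→φ0] = [2592, 1944, 5832]
r4 m[D→φ1] = [7, 7, 9]
r4 m[L→φ1] = [405, 384, 648]
r4 m[L→φ2] = [5103, 1728, 5832]
r4 m[L→φ3] = [2835, 1296, 6561]
r4 m[L→φ4] = [2835, 1296, 5832]
r5 m[φ0→A] = [15552, 23328, 52488]
r5 m[φ0→D] = [7, 7, 9]
r5 m[φ1→D] = [2592, 1944, 5832]
r5 m[φ1→L] = [63, 27, 81]
r5 m[φ2→Q] = [23328, 52488, 25515]
r5 m[φ2→L] = [5, 6, 9]
r5 m[φ3→N] = [45927, 52488, 26244]
r5 m[φ3→L] = [9, 8, 8]
r5 m[φ4→K] = [52488, 52488, 25515]
r5 m[φ4→L] = [9, 8, 9]
r5 m[A→φ0] = [1, 1, 1]
r5 m[N→φ3] = [1, 1, 1]
r5 m[K→φ4] = [1, 1, 1]
r5 m[Q→φ2] = [1, 1, 1]
r5 m[D→φ0] = [2592, 1944, 5832]
r5 m[D→φ1] = [7, 7, 9]
r5 m[L→φ1] = [405, 384, 648]
r5 m[L→φ2] = [5103, 1728, 5832]
r5 m[L→φ3] = [2835, 1296, 6561]
r5 m[L→φ4] = [2835, 1296, 5832]
r6 m[φ0→A] = [15552, 23328, 52488]
r6 m[φ0→D] = [7, 7, 9]
r6 m[φ1→D] = [2592, 1944, 5832]
r6 m[φ1→L] = [63, 27, 81]
r6 m[φ2→Q] = [23328, 52488, 25515]
r6 m[φ2→L] = [5, 6, 9]
r6 m[φ3→N] = [45927, 52488, 26244]
r6 m[φ3→L] = [9, 8, 8]
r6 m[φ4→K] = [52488, 52488, 25515]
r6 m[φ4→L] = [9, 8, 9]
r6 m[A→φ0] = [1, 1, 1]
r6 m[N→φ3] = [1, 1, 1]
r6 m[K→φ4] = [1, 1, 1]
r6 m[Q→φ2] = [1, 1, 1]
r6 m[D→φ0] = [2592, 1944, 5832]
r6 m[D→φ1] = [7, 7, 9]
r6 m[L→φ1] = [405, 384, 648]
r6 m[L→φ2] = [5103, 1728, 5832]
r6 m[L→φ3] = [2835, 1296, 6561]
r6 m[L→φ4] = [2835, 1296, 5832]
fixed point reached at round 6
traceback from A: (A=2, N=1, K=0, Q=1, D=2, L=2), score=52488

assignment: (A=2, N=1, K=0, Q=1, D=2, L=2); score = 52488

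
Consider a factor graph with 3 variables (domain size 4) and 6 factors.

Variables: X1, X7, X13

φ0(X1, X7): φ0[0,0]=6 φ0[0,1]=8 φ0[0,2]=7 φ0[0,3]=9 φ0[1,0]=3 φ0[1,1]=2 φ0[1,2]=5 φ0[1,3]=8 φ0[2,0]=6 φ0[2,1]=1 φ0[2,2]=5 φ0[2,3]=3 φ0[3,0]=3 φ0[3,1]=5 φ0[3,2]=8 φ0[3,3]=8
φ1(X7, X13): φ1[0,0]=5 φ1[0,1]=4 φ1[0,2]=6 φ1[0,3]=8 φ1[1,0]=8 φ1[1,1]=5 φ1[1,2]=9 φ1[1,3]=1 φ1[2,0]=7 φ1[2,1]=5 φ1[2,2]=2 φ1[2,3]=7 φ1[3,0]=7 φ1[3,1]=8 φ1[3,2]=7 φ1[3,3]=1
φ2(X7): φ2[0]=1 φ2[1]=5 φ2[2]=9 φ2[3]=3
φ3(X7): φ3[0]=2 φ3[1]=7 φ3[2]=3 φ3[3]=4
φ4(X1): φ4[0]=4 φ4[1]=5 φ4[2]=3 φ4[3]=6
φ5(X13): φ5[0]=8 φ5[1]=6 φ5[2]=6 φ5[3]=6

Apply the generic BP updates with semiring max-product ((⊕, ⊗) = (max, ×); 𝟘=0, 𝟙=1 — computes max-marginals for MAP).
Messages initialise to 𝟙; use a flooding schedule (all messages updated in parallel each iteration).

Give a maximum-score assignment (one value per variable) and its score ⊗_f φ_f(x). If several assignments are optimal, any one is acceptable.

assignment: (X1=3, X7=2, X13=0); score = 72576

init: all messages = 𝟙 over 4 values
r1 m[φ0→X1] = [9, 8, 6, 8]
r1 m[φ0→X7] = [6, 8, 8, 9]
r1 m[φ1→X7] = [8, 9, 7, 8]
r1 m[φ1→X13] = [8, 8, 9, 8]
r1 m[φ2→X7] = [1, 5, 9, 3]
r1 m[φ3→X7] = [2, 7, 3, 4]
r1 m[φ4→X1] = [4, 5, 3, 6]
r1 m[φ5→X13] = [8, 6, 6, 6]
r1 m[X1→φ0] = [1, 1, 1, 1]
r1 m[X1→φ4] = [1, 1, 1, 1]
r1 m[X7→φ0] = [1, 1, 1, 1]
r1 m[X7→φ1] = [1, 1, 1, 1]
r1 m[X7→φ2] = [1, 1, 1, 1]
r1 m[X7→φ3] = [1, 1, 1, 1]
r1 m[X13→φ1] = [1, 1, 1, 1]
r1 m[X13→φ5] = [1, 1, 1, 1]
r2 m[φ0→X1] = [9, 8, 6, 8]
r2 m[φ0→X7] = [6, 8, 8, 9]
r2 m[φ1→X7] = [8, 9, 7, 8]
r2 m[φ1→X13] = [8, 8, 9, 8]
r2 m[φ2→X7] = [1, 5, 9, 3]
r2 m[φ3→X7] = [2, 7, 3, 4]
r2 m[φ4→X1] = [4, 5, 3, 6]
r2 m[φ5→X13] = [8, 6, 6, 6]
r2 m[X1→φ0] = [4, 5, 3, 6]
r2 m[X1→φ4] = [9, 8, 6, 8]
r2 m[X7→φ0] = [16, 315, 189, 96]
r2 m[X7→φ1] = [12, 280, 216, 108]
r2 m[X7→φ2] = [96, 504, 168, 288]
r2 m[X7→φ3] = [48, 360, 504, 216]
r2 m[X13→φ1] = [8, 6, 6, 6]
r2 m[X13→φ5] = [8, 8, 9, 8]
r3 m[φ0→X1] = [2520, 945, 945, 1575]
r3 m[φ0→X7] = [24, 32, 48, 48]
r3 m[φ1→X7] = [48, 64, 56, 56]
r3 m[φ1→X13] = [2240, 1400, 2520, 1512]
r3 m[φ2→X7] = [1, 5, 9, 3]
r3 m[φ3→X7] = [2, 7, 3, 4]
r3 m[φ4→X1] = [4, 5, 3, 6]
r3 m[φ5→X13] = [8, 6, 6, 6]
r3 m[X1→φ0] = [4, 5, 3, 6]
r3 m[X1→φ4] = [9, 8, 6, 8]
r3 m[X7→φ0] = [16, 315, 189, 96]
r3 m[X7→φ1] = [12, 280, 216, 108]
r3 m[X7→φ2] = [96, 504, 168, 288]
r3 m[X7→φ3] = [48, 360, 504, 216]
r3 m[X13→φ1] = [8, 6, 6, 6]
r3 m[X13→φ5] = [8, 8, 9, 8]
r4 m[φ0→X1] = [2520, 945, 945, 1575]
r4 m[φ0→X7] = [24, 32, 48, 48]
r4 m[φ1→X7] = [48, 64, 56, 56]
r4 m[φ1→X13] = [2240, 1400, 2520, 1512]
r4 m[φ2→X7] = [1, 5, 9, 3]
r4 m[φ3→X7] = [2, 7, 3, 4]
r4 m[φ4→X1] = [4, 5, 3, 6]
r4 m[φ5→X13] = [8, 6, 6, 6]
r4 m[X1→φ0] = [4, 5, 3, 6]
r4 m[X1→φ4] = [2520, 945, 945, 1575]
r4 m[X7→φ0] = [96, 2240, 1512, 672]
r4 m[X7→φ1] = [48, 1120, 1296, 576]
r4 m[X7→φ2] = [2304, 14336, 8064, 10752]
r4 m[X7→φ3] = [1152, 10240, 24192, 8064]
r4 m[X13→φ1] = [8, 6, 6, 6]
r4 m[X13→φ5] = [2240, 1400, 2520, 1512]
r5 m[φ0→X1] = [17920, 7560, 7560, 12096]
r5 m[φ0→X7] = [24, 32, 48, 48]
r5 m[φ1→X7] = [48, 64, 56, 56]
r5 m[φ1→X13] = [9072, 6480, 10080, 9072]
r5 m[φ2→X7] = [1, 5, 9, 3]
r5 m[φ3→X7] = [2, 7, 3, 4]
r5 m[φ4→X1] = [4, 5, 3, 6]
r5 m[φ5→X13] = [8, 6, 6, 6]
r5 m[X1→φ0] = [4, 5, 3, 6]
r5 m[X1→φ4] = [2520, 945, 945, 1575]
r5 m[X7→φ0] = [96, 2240, 1512, 672]
r5 m[X7→φ1] = [48, 1120, 1296, 576]
r5 m[X7→φ2] = [2304, 14336, 8064, 10752]
r5 m[X7→φ3] = [1152, 10240, 24192, 8064]
r5 m[X13→φ1] = [8, 6, 6, 6]
r5 m[X13→φ5] = [2240, 1400, 2520, 1512]
r6 m[φ0→X1] = [17920, 7560, 7560, 12096]
r6 m[φ0→X7] = [24, 32, 48, 48]
r6 m[φ1→X7] = [48, 64, 56, 56]
r6 m[φ1→X13] = [9072, 6480, 10080, 9072]
r6 m[φ2→X7] = [1, 5, 9, 3]
r6 m[φ3→X7] = [2, 7, 3, 4]
r6 m[φ4→X1] = [4, 5, 3, 6]
r6 m[φ5→X13] = [8, 6, 6, 6]
r6 m[X1→φ0] = [4, 5, 3, 6]
r6 m[X1→φ4] = [17920, 7560, 7560, 12096]
r6 m[X7→φ0] = [96, 2240, 1512, 672]
r6 m[X7→φ1] = [48, 1120, 1296, 576]
r6 m[X7→φ2] = [2304, 14336, 8064, 10752]
r6 m[X7→φ3] = [1152, 10240, 24192, 8064]
r6 m[X13→φ1] = [8, 6, 6, 6]
r6 m[X13→φ5] = [9072, 6480, 10080, 9072]
r7 m[φ0→X1] = [17920, 7560, 7560, 12096]
r7 m[φ0→X7] = [24, 32, 48, 48]
r7 m[φ1→X7] = [48, 64, 56, 56]
r7 m[φ1→X13] = [9072, 6480, 10080, 9072]
r7 m[φ2→X7] = [1, 5, 9, 3]
r7 m[φ3→X7] = [2, 7, 3, 4]
r7 m[φ4→X1] = [4, 5, 3, 6]
r7 m[φ5→X13] = [8, 6, 6, 6]
r7 m[X1→φ0] = [4, 5, 3, 6]
r7 m[X1→φ4] = [17920, 7560, 7560, 12096]
r7 m[X7→φ0] = [96, 2240, 1512, 672]
r7 m[X7→φ1] = [48, 1120, 1296, 576]
r7 m[X7→φ2] = [2304, 14336, 8064, 10752]
r7 m[X7→φ3] = [1152, 10240, 24192, 8064]
r7 m[X13→φ1] = [8, 6, 6, 6]
r7 m[X13→φ5] = [9072, 6480, 10080, 9072]
fixed point reached at round 7
traceback from X1: (X1=3, X7=2, X13=0), score=72576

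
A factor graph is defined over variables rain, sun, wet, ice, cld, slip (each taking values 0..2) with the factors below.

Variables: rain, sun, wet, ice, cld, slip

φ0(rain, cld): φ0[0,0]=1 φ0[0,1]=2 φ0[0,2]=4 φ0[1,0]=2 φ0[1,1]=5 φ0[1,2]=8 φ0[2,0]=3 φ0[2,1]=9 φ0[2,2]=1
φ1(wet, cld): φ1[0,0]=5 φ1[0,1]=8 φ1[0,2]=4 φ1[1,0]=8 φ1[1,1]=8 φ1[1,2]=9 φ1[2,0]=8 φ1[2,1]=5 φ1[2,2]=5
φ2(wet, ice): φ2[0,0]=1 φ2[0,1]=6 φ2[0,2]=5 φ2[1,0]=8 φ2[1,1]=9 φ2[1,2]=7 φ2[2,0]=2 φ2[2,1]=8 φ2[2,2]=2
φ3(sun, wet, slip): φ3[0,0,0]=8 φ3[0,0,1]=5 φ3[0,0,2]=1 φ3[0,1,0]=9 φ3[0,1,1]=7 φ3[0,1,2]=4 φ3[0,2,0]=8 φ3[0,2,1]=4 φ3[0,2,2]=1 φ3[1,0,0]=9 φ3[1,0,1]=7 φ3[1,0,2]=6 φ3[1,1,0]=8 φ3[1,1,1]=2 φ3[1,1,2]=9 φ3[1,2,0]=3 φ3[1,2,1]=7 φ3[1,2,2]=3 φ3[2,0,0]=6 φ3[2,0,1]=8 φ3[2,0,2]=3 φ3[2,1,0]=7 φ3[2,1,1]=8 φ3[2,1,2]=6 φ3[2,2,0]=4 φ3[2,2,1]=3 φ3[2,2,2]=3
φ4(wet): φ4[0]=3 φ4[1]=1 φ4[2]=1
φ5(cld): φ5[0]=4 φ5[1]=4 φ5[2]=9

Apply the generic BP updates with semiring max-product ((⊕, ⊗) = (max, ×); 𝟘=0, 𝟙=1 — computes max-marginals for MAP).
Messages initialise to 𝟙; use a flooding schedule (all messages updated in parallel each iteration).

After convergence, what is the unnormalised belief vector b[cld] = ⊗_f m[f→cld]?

b[cld] = [9720, 46656, 52488]

init: all messages = 𝟙 over 3 values
r1 m[φ0→rain] = [4, 8, 9]
r1 m[φ0→cld] = [3, 9, 8]
r1 m[φ1→wet] = [8, 9, 8]
r1 m[φ1→cld] = [8, 8, 9]
r1 m[φ2→wet] = [6, 9, 8]
r1 m[φ2→ice] = [8, 9, 7]
r1 m[φ3→sun] = [9, 9, 8]
r1 m[φ3→wet] = [9, 9, 8]
r1 m[φ3→slip] = [9, 8, 9]
r1 m[φ4→wet] = [3, 1, 1]
r1 m[φ5→cld] = [4, 4, 9]
r1 m[rain→φ0] = [1, 1, 1]
r1 m[sun→φ3] = [1, 1, 1]
r1 m[wet→φ1] = [1, 1, 1]
r1 m[wet→φ2] = [1, 1, 1]
r1 m[wet→φ3] = [1, 1, 1]
r1 m[wet→φ4] = [1, 1, 1]
r1 m[ice→φ2] = [1, 1, 1]
r1 m[cld→φ0] = [1, 1, 1]
r1 m[cld→φ1] = [1, 1, 1]
r1 m[cld→φ5] = [1, 1, 1]
r1 m[slip→φ3] = [1, 1, 1]
r2 m[φ0→rain] = [4, 8, 9]
r2 m[φ0→cld] = [3, 9, 8]
r2 m[φ1→wet] = [8, 9, 8]
r2 m[φ1→cld] = [8, 8, 9]
r2 m[φ2→wet] = [6, 9, 8]
r2 m[φ2→ice] = [8, 9, 7]
r2 m[φ3→sun] = [9, 9, 8]
r2 m[φ3→wet] = [9, 9, 8]
r2 m[φ3→slip] = [9, 8, 9]
r2 m[φ4→wet] = [3, 1, 1]
r2 m[φ5→cld] = [4, 4, 9]
r2 m[rain→φ0] = [1, 1, 1]
r2 m[sun→φ3] = [1, 1, 1]
r2 m[wet→φ1] = [162, 81, 64]
r2 m[wet→φ2] = [216, 81, 64]
r2 m[wet→φ3] = [144, 81, 64]
r2 m[wet→φ4] = [432, 729, 512]
r2 m[ice→φ2] = [1, 1, 1]
r2 m[cld→φ0] = [32, 32, 81]
r2 m[cld→φ1] = [12, 36, 72]
r2 m[cld→φ5] = [24, 72, 72]
r2 m[slip→φ3] = [1, 1, 1]
r3 m[φ0→rain] = [324, 648, 288]
r3 m[φ0→cld] = [3, 9, 8]
r3 m[φ1→wet] = [288, 648, 360]
r3 m[φ1→cld] = [810, 1296, 729]
r3 m[φ2→wet] = [6, 9, 8]
r3 m[φ2→ice] = [648, 1296, 1080]
r3 m[φ3→sun] = [1152, 1296, 1152]
r3 m[φ3→wet] = [9, 9, 8]
r3 m[φ3→slip] = [1296, 1152, 864]
r3 m[φ4→wet] = [3, 1, 1]
r3 m[φ5→cld] = [4, 4, 9]
r3 m[rain→φ0] = [1, 1, 1]
r3 m[sun→φ3] = [1, 1, 1]
r3 m[wet→φ1] = [162, 81, 64]
r3 m[wet→φ2] = [216, 81, 64]
r3 m[wet→φ3] = [144, 81, 64]
r3 m[wet→φ4] = [432, 729, 512]
r3 m[ice→φ2] = [1, 1, 1]
r3 m[cld→φ0] = [32, 32, 81]
r3 m[cld→φ1] = [12, 36, 72]
r3 m[cld→φ5] = [24, 72, 72]
r3 m[slip→φ3] = [1, 1, 1]
r4 m[φ0→rain] = [324, 648, 288]
r4 m[φ0→cld] = [3, 9, 8]
r4 m[φ1→wet] = [288, 648, 360]
r4 m[φ1→cld] = [810, 1296, 729]
r4 m[φ2→wet] = [6, 9, 8]
r4 m[φ2→ice] = [648, 1296, 1080]
r4 m[φ3→sun] = [1152, 1296, 1152]
r4 m[φ3→wet] = [9, 9, 8]
r4 m[φ3→slip] = [1296, 1152, 864]
r4 m[φ4→wet] = [3, 1, 1]
r4 m[φ5→cld] = [4, 4, 9]
r4 m[rain→φ0] = [1, 1, 1]
r4 m[sun→φ3] = [1, 1, 1]
r4 m[wet→φ1] = [162, 81, 64]
r4 m[wet→φ2] = [7776, 5832, 2880]
r4 m[wet→φ3] = [5184, 5832, 2880]
r4 m[wet→φ4] = [15552, 52488, 23040]
r4 m[ice→φ2] = [1, 1, 1]
r4 m[cld→φ0] = [3240, 5184, 6561]
r4 m[cld→φ1] = [12, 36, 72]
r4 m[cld→φ5] = [2430, 11664, 5832]
r4 m[slip→φ3] = [1, 1, 1]
r5 m[φ0→rain] = [26244, 52488, 46656]
r5 m[φ0→cld] = [3, 9, 8]
r5 m[φ1→wet] = [288, 648, 360]
r5 m[φ1→cld] = [810, 1296, 729]
r5 m[φ2→wet] = [6, 9, 8]
r5 m[φ2→ice] = [46656, 52488, 40824]
r5 m[φ3→sun] = [52488, 52488, 46656]
r5 m[φ3→wet] = [9, 9, 8]
r5 m[φ3→slip] = [52488, 46656, 52488]
r5 m[φ4→wet] = [3, 1, 1]
r5 m[φ5→cld] = [4, 4, 9]
r5 m[rain→φ0] = [1, 1, 1]
r5 m[sun→φ3] = [1, 1, 1]
r5 m[wet→φ1] = [162, 81, 64]
r5 m[wet→φ2] = [7776, 5832, 2880]
r5 m[wet→φ3] = [5184, 5832, 2880]
r5 m[wet→φ4] = [15552, 52488, 23040]
r5 m[ice→φ2] = [1, 1, 1]
r5 m[cld→φ0] = [3240, 5184, 6561]
r5 m[cld→φ1] = [12, 36, 72]
r5 m[cld→φ5] = [2430, 11664, 5832]
r5 m[slip→φ3] = [1, 1, 1]
r6 m[φ0→rain] = [26244, 52488, 46656]
r6 m[φ0→cld] = [3, 9, 8]
r6 m[φ1→wet] = [288, 648, 360]
r6 m[φ1→cld] = [810, 1296, 729]
r6 m[φ2→wet] = [6, 9, 8]
r6 m[φ2→ice] = [46656, 52488, 40824]
r6 m[φ3→sun] = [52488, 52488, 46656]
r6 m[φ3→wet] = [9, 9, 8]
r6 m[φ3→slip] = [52488, 46656, 52488]
r6 m[φ4→wet] = [3, 1, 1]
r6 m[φ5→cld] = [4, 4, 9]
r6 m[rain→φ0] = [1, 1, 1]
r6 m[sun→φ3] = [1, 1, 1]
r6 m[wet→φ1] = [162, 81, 64]
r6 m[wet→φ2] = [7776, 5832, 2880]
r6 m[wet→φ3] = [5184, 5832, 2880]
r6 m[wet→φ4] = [15552, 52488, 23040]
r6 m[ice→φ2] = [1, 1, 1]
r6 m[cld→φ0] = [3240, 5184, 6561]
r6 m[cld→φ1] = [12, 36, 72]
r6 m[cld→φ5] = [2430, 11664, 5832]
r6 m[slip→φ3] = [1, 1, 1]
fixed point reached at round 6
b[cld] = ⊗ incoming = [9720, 46656, 52488]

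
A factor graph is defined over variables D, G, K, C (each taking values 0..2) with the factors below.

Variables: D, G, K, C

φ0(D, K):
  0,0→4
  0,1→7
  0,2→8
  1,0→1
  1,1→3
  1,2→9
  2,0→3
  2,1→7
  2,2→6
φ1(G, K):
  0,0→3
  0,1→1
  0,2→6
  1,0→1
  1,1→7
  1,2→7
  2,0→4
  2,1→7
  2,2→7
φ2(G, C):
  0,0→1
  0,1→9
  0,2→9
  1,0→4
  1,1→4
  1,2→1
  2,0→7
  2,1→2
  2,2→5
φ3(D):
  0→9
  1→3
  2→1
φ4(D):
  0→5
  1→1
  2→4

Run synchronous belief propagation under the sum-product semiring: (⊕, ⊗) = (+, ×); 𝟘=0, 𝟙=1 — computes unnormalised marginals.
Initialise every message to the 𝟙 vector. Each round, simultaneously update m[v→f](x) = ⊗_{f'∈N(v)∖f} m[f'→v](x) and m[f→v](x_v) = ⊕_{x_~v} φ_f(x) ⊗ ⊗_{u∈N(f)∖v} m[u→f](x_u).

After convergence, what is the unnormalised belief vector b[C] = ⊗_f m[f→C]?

init: all messages = 𝟙 over 3 values
r1 m[φ0→D] = [19, 13, 16]
r1 m[φ0→K] = [8, 17, 23]
r1 m[φ1→G] = [10, 15, 18]
r1 m[φ1→K] = [8, 15, 20]
r1 m[φ2→G] = [19, 9, 14]
r1 m[φ2→C] = [12, 15, 15]
r1 m[φ3→D] = [9, 3, 1]
r1 m[φ4→D] = [5, 1, 4]
r1 m[D→φ0] = [1, 1, 1]
r1 m[D→φ3] = [1, 1, 1]
r1 m[D→φ4] = [1, 1, 1]
r1 m[G→φ1] = [1, 1, 1]
r1 m[G→φ2] = [1, 1, 1]
r1 m[K→φ0] = [1, 1, 1]
r1 m[K→φ1] = [1, 1, 1]
r1 m[C→φ2] = [1, 1, 1]
r2 m[φ0→D] = [19, 13, 16]
r2 m[φ0→K] = [8, 17, 23]
r2 m[φ1→G] = [10, 15, 18]
r2 m[φ1→K] = [8, 15, 20]
r2 m[φ2→G] = [19, 9, 14]
r2 m[φ2→C] = [12, 15, 15]
r2 m[φ3→D] = [9, 3, 1]
r2 m[φ4→D] = [5, 1, 4]
r2 m[D→φ0] = [45, 3, 4]
r2 m[D→φ3] = [95, 13, 64]
r2 m[D→φ4] = [171, 39, 16]
r2 m[G→φ1] = [19, 9, 14]
r2 m[G→φ2] = [10, 15, 18]
r2 m[K→φ0] = [8, 15, 20]
r2 m[K→φ1] = [8, 17, 23]
r2 m[C→φ2] = [1, 1, 1]
r3 m[φ0→D] = [297, 233, 249]
r3 m[φ0→K] = [195, 352, 411]
r3 m[φ1→G] = [179, 288, 312]
r3 m[φ1→K] = [122, 180, 275]
r3 m[φ2→G] = [19, 9, 14]
r3 m[φ2→C] = [196, 186, 195]
r3 m[φ3→D] = [9, 3, 1]
r3 m[φ4→D] = [5, 1, 4]
r3 m[D→φ0] = [45, 3, 4]
r3 m[D→φ3] = [95, 13, 64]
r3 m[D→φ4] = [171, 39, 16]
r3 m[G→φ1] = [19, 9, 14]
r3 m[G→φ2] = [10, 15, 18]
r3 m[K→φ0] = [8, 15, 20]
r3 m[K→φ1] = [8, 17, 23]
r3 m[C→φ2] = [1, 1, 1]
r4 m[φ0→D] = [297, 233, 249]
r4 m[φ0→K] = [195, 352, 411]
r4 m[φ1→G] = [179, 288, 312]
r4 m[φ1→K] = [122, 180, 275]
r4 m[φ2→G] = [19, 9, 14]
r4 m[φ2→C] = [196, 186, 195]
r4 m[φ3→D] = [9, 3, 1]
r4 m[φ4→D] = [5, 1, 4]
r4 m[D→φ0] = [45, 3, 4]
r4 m[D→φ3] = [1485, 233, 996]
r4 m[D→φ4] = [2673, 699, 249]
r4 m[G→φ1] = [19, 9, 14]
r4 m[G→φ2] = [179, 288, 312]
r4 m[K→φ0] = [122, 180, 275]
r4 m[K→φ1] = [195, 352, 411]
r4 m[C→φ2] = [1, 1, 1]
r5 m[φ0→D] = [3948, 3137, 3276]
r5 m[φ0→K] = [195, 352, 411]
r5 m[φ1→G] = [3403, 5536, 6121]
r5 m[φ1→K] = [122, 180, 275]
r5 m[φ2→G] = [19, 9, 14]
r5 m[φ2→C] = [3515, 3387, 3459]
r5 m[φ3→D] = [9, 3, 1]
r5 m[φ4→D] = [5, 1, 4]
r5 m[D→φ0] = [45, 3, 4]
r5 m[D→φ3] = [1485, 233, 996]
r5 m[D→φ4] = [2673, 699, 249]
r5 m[G→φ1] = [19, 9, 14]
r5 m[G→φ2] = [179, 288, 312]
r5 m[K→φ0] = [122, 180, 275]
r5 m[K→φ1] = [195, 352, 411]
r5 m[C→φ2] = [1, 1, 1]
r6 m[φ0→D] = [3948, 3137, 3276]
r6 m[φ0→K] = [195, 352, 411]
r6 m[φ1→G] = [3403, 5536, 6121]
r6 m[φ1→K] = [122, 180, 275]
r6 m[φ2→G] = [19, 9, 14]
r6 m[φ2→C] = [3515, 3387, 3459]
r6 m[φ3→D] = [9, 3, 1]
r6 m[φ4→D] = [5, 1, 4]
r6 m[D→φ0] = [45, 3, 4]
r6 m[D→φ3] = [19740, 3137, 13104]
r6 m[D→φ4] = [35532, 9411, 3276]
r6 m[G→φ1] = [19, 9, 14]
r6 m[G→φ2] = [3403, 5536, 6121]
r6 m[K→φ0] = [122, 180, 275]
r6 m[K→φ1] = [195, 352, 411]
r6 m[C→φ2] = [1, 1, 1]
r7 m[φ0→D] = [3948, 3137, 3276]
r7 m[φ0→K] = [195, 352, 411]
r7 m[φ1→G] = [3403, 5536, 6121]
r7 m[φ1→K] = [122, 180, 275]
r7 m[φ2→G] = [19, 9, 14]
r7 m[φ2→C] = [68394, 65013, 66768]
r7 m[φ3→D] = [9, 3, 1]
r7 m[φ4→D] = [5, 1, 4]
r7 m[D→φ0] = [45, 3, 4]
r7 m[D→φ3] = [19740, 3137, 13104]
r7 m[D→φ4] = [35532, 9411, 3276]
r7 m[G→φ1] = [19, 9, 14]
r7 m[G→φ2] = [3403, 5536, 6121]
r7 m[K→φ0] = [122, 180, 275]
r7 m[K→φ1] = [195, 352, 411]
r7 m[C→φ2] = [1, 1, 1]
r8 m[φ0→D] = [3948, 3137, 3276]
r8 m[φ0→K] = [195, 352, 411]
r8 m[φ1→G] = [3403, 5536, 6121]
r8 m[φ1→K] = [122, 180, 275]
r8 m[φ2→G] = [19, 9, 14]
r8 m[φ2→C] = [68394, 65013, 66768]
r8 m[φ3→D] = [9, 3, 1]
r8 m[φ4→D] = [5, 1, 4]
r8 m[D→φ0] = [45, 3, 4]
r8 m[D→φ3] = [19740, 3137, 13104]
r8 m[D→φ4] = [35532, 9411, 3276]
r8 m[G→φ1] = [19, 9, 14]
r8 m[G→φ2] = [3403, 5536, 6121]
r8 m[K→φ0] = [122, 180, 275]
r8 m[K→φ1] = [195, 352, 411]
r8 m[C→φ2] = [1, 1, 1]
fixed point reached at round 8
b[C] = ⊗ incoming = [68394, 65013, 66768]

b[C] = [68394, 65013, 66768]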